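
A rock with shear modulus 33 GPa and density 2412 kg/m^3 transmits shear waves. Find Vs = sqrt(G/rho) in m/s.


Convert G to Pa: G = 33e9 Pa
Compute G/rho = 33e9 / 2412 = 13681592.0398
Vs = sqrt(13681592.0398) = 3698.86 m/s

3698.86


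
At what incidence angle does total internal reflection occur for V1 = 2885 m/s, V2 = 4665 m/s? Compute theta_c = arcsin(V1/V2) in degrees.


V1/V2 = 2885/4665 = 0.618435
theta_c = arcsin(0.618435) = 38.202 degrees

38.202


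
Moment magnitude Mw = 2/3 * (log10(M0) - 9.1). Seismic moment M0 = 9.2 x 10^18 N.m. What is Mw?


log10(M0) = log10(9.2 x 10^18) = 18.9638
Mw = 2/3 * (18.9638 - 9.1)
= 2/3 * 9.8638
= 6.58

6.58


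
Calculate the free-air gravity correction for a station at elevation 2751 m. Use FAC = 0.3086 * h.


FAC = 0.3086 * h
= 0.3086 * 2751
= 848.9586 mGal

848.9586


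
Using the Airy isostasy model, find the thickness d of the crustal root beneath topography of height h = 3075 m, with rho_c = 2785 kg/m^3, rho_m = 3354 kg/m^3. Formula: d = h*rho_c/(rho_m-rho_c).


rho_m - rho_c = 3354 - 2785 = 569
d = 3075 * 2785 / 569
= 8563875 / 569
= 15050.75 m

15050.75


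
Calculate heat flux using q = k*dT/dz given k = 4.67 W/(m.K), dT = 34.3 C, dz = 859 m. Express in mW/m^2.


q = k * dT / dz * 1000
= 4.67 * 34.3 / 859 * 1000
= 0.186474 * 1000
= 186.4738 mW/m^2

186.4738


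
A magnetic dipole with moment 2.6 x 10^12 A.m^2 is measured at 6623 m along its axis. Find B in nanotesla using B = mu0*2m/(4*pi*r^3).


m = 2.6 x 10^12 = 2600000000000 A.m^2
2m = 5200000000000 A.m^2
r^3 = 6623^3 = 290512126367
B = (4pi*10^-7) * 5200000000000 / (4*pi * 290512126367) * 1e9
= 6534512.719467 / 3650683047893.27 * 1e9
= 1789.9425 nT

1789.9425


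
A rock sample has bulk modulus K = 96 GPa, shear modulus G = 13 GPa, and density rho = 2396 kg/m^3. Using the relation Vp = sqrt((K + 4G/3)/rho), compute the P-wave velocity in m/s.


First compute the effective modulus:
K + 4G/3 = 96e9 + 4*13e9/3 = 113333333333.33 Pa
Then divide by density:
113333333333.33 / 2396 = 47301057.3178 Pa/(kg/m^3)
Take the square root:
Vp = sqrt(47301057.3178) = 6877.58 m/s

6877.58


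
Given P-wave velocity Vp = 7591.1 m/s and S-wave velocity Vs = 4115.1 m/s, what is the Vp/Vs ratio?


Vp/Vs = 7591.1 / 4115.1
= 1.8447

1.8447


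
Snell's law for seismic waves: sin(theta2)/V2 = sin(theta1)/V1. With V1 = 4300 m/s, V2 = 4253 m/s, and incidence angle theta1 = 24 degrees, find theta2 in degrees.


sin(theta1) = sin(24 deg) = 0.406737
sin(theta2) = V2/V1 * sin(theta1) = 4253/4300 * 0.406737 = 0.402291
theta2 = arcsin(0.402291) = 23.7215 degrees

23.7215


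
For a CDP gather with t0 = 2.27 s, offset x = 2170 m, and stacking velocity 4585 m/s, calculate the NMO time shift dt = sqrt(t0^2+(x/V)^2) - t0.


x/Vnmo = 2170/4585 = 0.473282
(x/Vnmo)^2 = 0.223996
t0^2 = 5.1529
sqrt(5.1529 + 0.223996) = 2.318814
dt = 2.318814 - 2.27 = 0.048814

0.048814


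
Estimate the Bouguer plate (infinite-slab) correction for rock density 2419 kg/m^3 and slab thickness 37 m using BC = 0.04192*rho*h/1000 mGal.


BC = 0.04192 * rho * h / 1000
= 0.04192 * 2419 * 37 / 1000
= 3.752 mGal

3.752


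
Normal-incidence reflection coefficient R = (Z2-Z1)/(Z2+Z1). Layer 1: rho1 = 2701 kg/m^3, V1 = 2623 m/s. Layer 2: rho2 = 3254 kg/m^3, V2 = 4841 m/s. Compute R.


Z1 = 2701 * 2623 = 7084723
Z2 = 3254 * 4841 = 15752614
R = (15752614 - 7084723) / (15752614 + 7084723) = 8667891 / 22837337 = 0.3795

0.3795


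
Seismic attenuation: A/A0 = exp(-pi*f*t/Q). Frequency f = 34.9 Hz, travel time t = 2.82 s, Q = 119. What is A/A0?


pi*f*t/Q = pi*34.9*2.82/119 = 2.598229
A/A0 = exp(-2.598229) = 0.074405

0.074405


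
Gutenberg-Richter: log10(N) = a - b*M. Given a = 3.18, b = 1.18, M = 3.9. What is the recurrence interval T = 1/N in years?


log10(N) = 3.18 - 1.18*3.9 = -1.422
N = 10^-1.422 = 0.037844
T = 1/N = 1/0.037844 = 26.4241 years

26.4241


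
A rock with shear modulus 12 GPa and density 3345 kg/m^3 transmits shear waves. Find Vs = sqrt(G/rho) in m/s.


Convert G to Pa: G = 12e9 Pa
Compute G/rho = 12e9 / 3345 = 3587443.9462
Vs = sqrt(3587443.9462) = 1894.05 m/s

1894.05


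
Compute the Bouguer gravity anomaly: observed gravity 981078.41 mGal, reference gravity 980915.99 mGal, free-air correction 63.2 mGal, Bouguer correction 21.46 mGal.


BA = g_obs - g_ref + FAC - BC
= 981078.41 - 980915.99 + 63.2 - 21.46
= 204.16 mGal

204.16


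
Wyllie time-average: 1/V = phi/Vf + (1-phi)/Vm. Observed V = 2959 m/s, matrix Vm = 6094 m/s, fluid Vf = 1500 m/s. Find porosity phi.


1/V - 1/Vm = 1/2959 - 1/6094 = 0.00017386
1/Vf - 1/Vm = 1/1500 - 1/6094 = 0.00050257
phi = 0.00017386 / 0.00050257 = 0.3459

0.3459


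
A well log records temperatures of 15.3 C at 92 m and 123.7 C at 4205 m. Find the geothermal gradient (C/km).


dT = 123.7 - 15.3 = 108.4 C
dz = 4205 - 92 = 4113 m
gradient = dT/dz * 1000 = 108.4/4113 * 1000 = 26.3555 C/km

26.3555


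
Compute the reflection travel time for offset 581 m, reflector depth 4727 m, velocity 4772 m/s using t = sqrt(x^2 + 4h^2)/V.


x^2 + 4h^2 = 581^2 + 4*4727^2 = 337561 + 89378116 = 89715677
sqrt(89715677) = 9471.836
t = 9471.836 / 4772 = 1.9849 s

1.9849


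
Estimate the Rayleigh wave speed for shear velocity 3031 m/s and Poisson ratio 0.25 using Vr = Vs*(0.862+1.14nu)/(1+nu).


Numerator factor = 0.862 + 1.14*0.25 = 1.147
Denominator = 1 + 0.25 = 1.25
Vr = 3031 * 1.147 / 1.25 = 2781.25 m/s

2781.25


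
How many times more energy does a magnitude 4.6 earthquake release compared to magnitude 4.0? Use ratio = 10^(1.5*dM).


M2 - M1 = 4.6 - 4.0 = 0.6
1.5 * 0.6 = 0.9
ratio = 10^0.9 = 7.94

7.94


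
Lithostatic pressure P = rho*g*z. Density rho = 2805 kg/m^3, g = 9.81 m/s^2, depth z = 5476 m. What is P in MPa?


P = rho * g * z / 1e6
= 2805 * 9.81 * 5476 / 1e6
= 150683365.8 / 1e6
= 150.6834 MPa

150.6834


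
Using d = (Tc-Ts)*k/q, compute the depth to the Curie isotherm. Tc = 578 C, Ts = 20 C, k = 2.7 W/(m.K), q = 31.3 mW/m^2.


T_Curie - T_surf = 578 - 20 = 558 C
Convert q to W/m^2: 31.3 mW/m^2 = 0.0313 W/m^2
d = 558 * 2.7 / 0.0313 = 48134.19 m

48134.19


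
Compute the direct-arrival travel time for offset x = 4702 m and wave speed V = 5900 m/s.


t = x / V
= 4702 / 5900
= 0.7969 s

0.7969


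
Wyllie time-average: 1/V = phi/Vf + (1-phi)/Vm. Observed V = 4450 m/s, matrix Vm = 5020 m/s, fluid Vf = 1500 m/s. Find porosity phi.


1/V - 1/Vm = 1/4450 - 1/5020 = 2.552e-05
1/Vf - 1/Vm = 1/1500 - 1/5020 = 0.00046746
phi = 2.552e-05 / 0.00046746 = 0.0546

0.0546


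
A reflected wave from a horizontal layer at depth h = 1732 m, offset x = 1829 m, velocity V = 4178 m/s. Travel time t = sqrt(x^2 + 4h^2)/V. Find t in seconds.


x^2 + 4h^2 = 1829^2 + 4*1732^2 = 3345241 + 11999296 = 15344537
sqrt(15344537) = 3917.2104
t = 3917.2104 / 4178 = 0.9376 s

0.9376


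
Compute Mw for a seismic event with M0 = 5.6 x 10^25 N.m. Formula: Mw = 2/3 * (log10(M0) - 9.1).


log10(M0) = log10(5.6 x 10^25) = 25.7482
Mw = 2/3 * (25.7482 - 9.1)
= 2/3 * 16.6482
= 11.1

11.1


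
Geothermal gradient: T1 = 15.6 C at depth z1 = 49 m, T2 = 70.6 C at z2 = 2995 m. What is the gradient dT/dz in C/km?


dT = 70.6 - 15.6 = 55.0 C
dz = 2995 - 49 = 2946 m
gradient = dT/dz * 1000 = 55.0/2946 * 1000 = 18.6694 C/km

18.6694


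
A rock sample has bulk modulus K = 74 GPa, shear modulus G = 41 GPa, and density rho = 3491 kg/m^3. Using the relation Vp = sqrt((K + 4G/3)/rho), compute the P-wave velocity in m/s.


First compute the effective modulus:
K + 4G/3 = 74e9 + 4*41e9/3 = 128666666666.67 Pa
Then divide by density:
128666666666.67 / 3491 = 36856679.0795 Pa/(kg/m^3)
Take the square root:
Vp = sqrt(36856679.0795) = 6070.97 m/s

6070.97


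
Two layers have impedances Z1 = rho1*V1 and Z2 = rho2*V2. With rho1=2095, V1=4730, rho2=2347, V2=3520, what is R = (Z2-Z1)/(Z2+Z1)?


Z1 = 2095 * 4730 = 9909350
Z2 = 2347 * 3520 = 8261440
R = (8261440 - 9909350) / (8261440 + 9909350) = -1647910 / 18170790 = -0.0907

-0.0907


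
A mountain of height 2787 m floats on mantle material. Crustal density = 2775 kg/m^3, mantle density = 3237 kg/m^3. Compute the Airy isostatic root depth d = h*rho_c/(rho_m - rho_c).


rho_m - rho_c = 3237 - 2775 = 462
d = 2787 * 2775 / 462
= 7733925 / 462
= 16740.1 m

16740.1


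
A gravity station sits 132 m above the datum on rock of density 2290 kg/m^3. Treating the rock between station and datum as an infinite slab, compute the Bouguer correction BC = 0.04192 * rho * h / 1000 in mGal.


BC = 0.04192 * rho * h / 1000
= 0.04192 * 2290 * 132 / 1000
= 12.6716 mGal

12.6716


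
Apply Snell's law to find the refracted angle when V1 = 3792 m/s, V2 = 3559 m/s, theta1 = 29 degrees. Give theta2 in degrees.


sin(theta1) = sin(29 deg) = 0.48481
sin(theta2) = V2/V1 * sin(theta1) = 3559/3792 * 0.48481 = 0.45502
theta2 = arcsin(0.45502) = 27.0662 degrees

27.0662


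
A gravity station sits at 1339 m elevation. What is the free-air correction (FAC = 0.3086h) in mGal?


FAC = 0.3086 * h
= 0.3086 * 1339
= 413.2154 mGal

413.2154


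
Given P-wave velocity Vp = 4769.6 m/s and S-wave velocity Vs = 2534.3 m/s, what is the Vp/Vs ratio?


Vp/Vs = 4769.6 / 2534.3
= 1.882

1.882


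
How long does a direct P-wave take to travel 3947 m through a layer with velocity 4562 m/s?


t = x / V
= 3947 / 4562
= 0.8652 s

0.8652


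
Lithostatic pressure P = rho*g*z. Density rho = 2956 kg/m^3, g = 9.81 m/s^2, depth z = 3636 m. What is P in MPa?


P = rho * g * z / 1e6
= 2956 * 9.81 * 3636 / 1e6
= 105438036.96 / 1e6
= 105.438 MPa

105.438


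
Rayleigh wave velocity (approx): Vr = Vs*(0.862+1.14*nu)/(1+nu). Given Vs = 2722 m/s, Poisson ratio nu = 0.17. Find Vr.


Numerator factor = 0.862 + 1.14*0.17 = 1.0558
Denominator = 1 + 0.17 = 1.17
Vr = 2722 * 1.0558 / 1.17 = 2456.31 m/s

2456.31


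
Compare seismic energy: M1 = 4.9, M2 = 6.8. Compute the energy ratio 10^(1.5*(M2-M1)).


M2 - M1 = 6.8 - 4.9 = 1.9
1.5 * 1.9 = 2.85
ratio = 10^2.85 = 707.95

707.95


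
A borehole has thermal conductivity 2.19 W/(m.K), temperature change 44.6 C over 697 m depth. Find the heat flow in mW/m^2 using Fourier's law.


q = k * dT / dz * 1000
= 2.19 * 44.6 / 697 * 1000
= 0.140135 * 1000
= 140.1349 mW/m^2

140.1349


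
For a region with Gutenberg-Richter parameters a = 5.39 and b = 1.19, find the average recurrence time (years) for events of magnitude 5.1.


log10(N) = 5.39 - 1.19*5.1 = -0.679
N = 10^-0.679 = 0.209411
T = 1/N = 1/0.209411 = 4.7753 years

4.7753


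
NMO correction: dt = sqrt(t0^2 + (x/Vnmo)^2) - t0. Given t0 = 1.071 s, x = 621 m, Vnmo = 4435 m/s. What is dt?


x/Vnmo = 621/4435 = 0.140023
(x/Vnmo)^2 = 0.019606
t0^2 = 1.147041
sqrt(1.147041 + 0.019606) = 1.080114
dt = 1.080114 - 1.071 = 0.009114

0.009114


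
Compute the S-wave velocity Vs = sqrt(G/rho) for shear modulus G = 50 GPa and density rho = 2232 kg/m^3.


Convert G to Pa: G = 50e9 Pa
Compute G/rho = 50e9 / 2232 = 22401433.6918
Vs = sqrt(22401433.6918) = 4733.02 m/s

4733.02


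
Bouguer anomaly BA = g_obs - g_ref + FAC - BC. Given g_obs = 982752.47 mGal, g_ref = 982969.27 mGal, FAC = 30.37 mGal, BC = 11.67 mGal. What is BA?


BA = g_obs - g_ref + FAC - BC
= 982752.47 - 982969.27 + 30.37 - 11.67
= -198.1 mGal

-198.1


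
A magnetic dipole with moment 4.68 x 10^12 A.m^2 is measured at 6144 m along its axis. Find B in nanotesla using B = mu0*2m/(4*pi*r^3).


m = 4.68 x 10^12 = 4680000000000 A.m^2
2m = 9360000000000 A.m^2
r^3 = 6144^3 = 231928233984
B = (4pi*10^-7) * 9360000000000 / (4*pi * 231928233984) * 1e9
= 11762122.89504 / 2914496144176.76 * 1e9
= 4035.7312 nT

4035.7312


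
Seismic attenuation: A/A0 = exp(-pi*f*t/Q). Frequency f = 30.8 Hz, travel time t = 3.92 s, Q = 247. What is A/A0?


pi*f*t/Q = pi*30.8*3.92/247 = 1.535641
A/A0 = exp(-1.535641) = 0.215318

0.215318


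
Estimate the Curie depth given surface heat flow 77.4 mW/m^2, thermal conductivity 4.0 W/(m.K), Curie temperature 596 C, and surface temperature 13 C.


T_Curie - T_surf = 596 - 13 = 583 C
Convert q to W/m^2: 77.4 mW/m^2 = 0.0774 W/m^2
d = 583 * 4.0 / 0.0774 = 30129.2 m

30129.2


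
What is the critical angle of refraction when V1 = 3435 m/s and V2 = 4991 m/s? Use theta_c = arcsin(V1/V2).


V1/V2 = 3435/4991 = 0.688239
theta_c = arcsin(0.688239) = 43.4909 degrees

43.4909


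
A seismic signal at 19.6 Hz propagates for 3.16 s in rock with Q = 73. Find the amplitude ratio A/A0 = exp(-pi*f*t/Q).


pi*f*t/Q = pi*19.6*3.16/73 = 2.665448
A/A0 = exp(-2.665448) = 0.069568

0.069568


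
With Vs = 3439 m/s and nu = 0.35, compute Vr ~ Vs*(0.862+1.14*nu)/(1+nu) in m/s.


Numerator factor = 0.862 + 1.14*0.35 = 1.261
Denominator = 1 + 0.35 = 1.35
Vr = 3439 * 1.261 / 1.35 = 3212.28 m/s

3212.28


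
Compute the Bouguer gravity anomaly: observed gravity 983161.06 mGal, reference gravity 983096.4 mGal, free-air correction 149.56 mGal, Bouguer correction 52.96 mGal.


BA = g_obs - g_ref + FAC - BC
= 983161.06 - 983096.4 + 149.56 - 52.96
= 161.26 mGal

161.26


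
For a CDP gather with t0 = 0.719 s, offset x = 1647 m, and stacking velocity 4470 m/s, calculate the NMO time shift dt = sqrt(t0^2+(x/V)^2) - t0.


x/Vnmo = 1647/4470 = 0.368456
(x/Vnmo)^2 = 0.13576
t0^2 = 0.516961
sqrt(0.516961 + 0.13576) = 0.807912
dt = 0.807912 - 0.719 = 0.088912

0.088912


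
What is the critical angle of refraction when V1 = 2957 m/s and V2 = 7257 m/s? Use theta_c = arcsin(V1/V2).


V1/V2 = 2957/7257 = 0.407469
theta_c = arcsin(0.407469) = 24.0459 degrees

24.0459


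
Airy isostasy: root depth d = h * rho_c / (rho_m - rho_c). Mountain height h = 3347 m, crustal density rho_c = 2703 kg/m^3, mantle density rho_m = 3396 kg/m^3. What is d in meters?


rho_m - rho_c = 3396 - 2703 = 693
d = 3347 * 2703 / 693
= 9046941 / 693
= 13054.75 m

13054.75


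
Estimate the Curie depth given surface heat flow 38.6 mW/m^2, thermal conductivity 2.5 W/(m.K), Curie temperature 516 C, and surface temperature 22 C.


T_Curie - T_surf = 516 - 22 = 494 C
Convert q to W/m^2: 38.6 mW/m^2 = 0.0386 W/m^2
d = 494 * 2.5 / 0.0386 = 31994.82 m

31994.82


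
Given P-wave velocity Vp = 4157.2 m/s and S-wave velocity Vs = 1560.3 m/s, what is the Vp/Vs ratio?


Vp/Vs = 4157.2 / 1560.3
= 2.6644

2.6644


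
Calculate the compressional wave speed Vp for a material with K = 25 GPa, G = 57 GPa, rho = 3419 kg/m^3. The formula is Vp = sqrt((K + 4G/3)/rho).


First compute the effective modulus:
K + 4G/3 = 25e9 + 4*57e9/3 = 101000000000.0 Pa
Then divide by density:
101000000000.0 / 3419 = 29540801.4039 Pa/(kg/m^3)
Take the square root:
Vp = sqrt(29540801.4039) = 5435.15 m/s

5435.15


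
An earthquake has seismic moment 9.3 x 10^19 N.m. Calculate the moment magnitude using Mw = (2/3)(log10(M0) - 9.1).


log10(M0) = log10(9.3 x 10^19) = 19.9685
Mw = 2/3 * (19.9685 - 9.1)
= 2/3 * 10.8685
= 7.25

7.25


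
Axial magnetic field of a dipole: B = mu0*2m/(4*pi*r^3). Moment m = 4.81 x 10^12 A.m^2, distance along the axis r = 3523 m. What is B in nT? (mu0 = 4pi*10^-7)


m = 4.81 x 10^12 = 4810000000000 A.m^2
2m = 9620000000000 A.m^2
r^3 = 3523^3 = 43725816667
B = (4pi*10^-7) * 9620000000000 / (4*pi * 43725816667) * 1e9
= 12088848.531014 / 549474817653.05 * 1e9
= 22000.7326 nT

22000.7326


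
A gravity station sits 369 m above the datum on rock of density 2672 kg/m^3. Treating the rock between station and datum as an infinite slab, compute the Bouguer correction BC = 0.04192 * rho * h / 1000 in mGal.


BC = 0.04192 * rho * h / 1000
= 0.04192 * 2672 * 369 / 1000
= 41.3318 mGal

41.3318


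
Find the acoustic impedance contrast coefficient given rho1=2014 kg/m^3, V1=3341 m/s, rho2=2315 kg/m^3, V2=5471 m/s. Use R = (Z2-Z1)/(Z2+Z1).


Z1 = 2014 * 3341 = 6728774
Z2 = 2315 * 5471 = 12665365
R = (12665365 - 6728774) / (12665365 + 6728774) = 5936591 / 19394139 = 0.3061

0.3061


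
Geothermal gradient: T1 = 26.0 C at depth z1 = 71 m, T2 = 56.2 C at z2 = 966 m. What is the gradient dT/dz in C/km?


dT = 56.2 - 26.0 = 30.2 C
dz = 966 - 71 = 895 m
gradient = dT/dz * 1000 = 30.2/895 * 1000 = 33.743 C/km

33.743


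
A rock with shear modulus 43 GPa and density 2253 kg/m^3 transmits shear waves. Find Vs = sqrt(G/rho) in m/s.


Convert G to Pa: G = 43e9 Pa
Compute G/rho = 43e9 / 2253 = 19085663.5597
Vs = sqrt(19085663.5597) = 4368.71 m/s

4368.71


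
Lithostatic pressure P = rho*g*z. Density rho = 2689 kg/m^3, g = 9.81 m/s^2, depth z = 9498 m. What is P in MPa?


P = rho * g * z / 1e6
= 2689 * 9.81 * 9498 / 1e6
= 250548596.82 / 1e6
= 250.5486 MPa

250.5486


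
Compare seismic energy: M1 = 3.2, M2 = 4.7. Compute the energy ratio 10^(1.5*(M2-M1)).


M2 - M1 = 4.7 - 3.2 = 1.5
1.5 * 1.5 = 2.25
ratio = 10^2.25 = 177.83

177.83


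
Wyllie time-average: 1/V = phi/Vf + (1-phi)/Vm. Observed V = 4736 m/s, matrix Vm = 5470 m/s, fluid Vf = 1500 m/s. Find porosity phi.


1/V - 1/Vm = 1/4736 - 1/5470 = 2.833e-05
1/Vf - 1/Vm = 1/1500 - 1/5470 = 0.00048385
phi = 2.833e-05 / 0.00048385 = 0.0586

0.0586


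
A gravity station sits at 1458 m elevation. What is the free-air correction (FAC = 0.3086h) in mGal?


FAC = 0.3086 * h
= 0.3086 * 1458
= 449.9388 mGal

449.9388


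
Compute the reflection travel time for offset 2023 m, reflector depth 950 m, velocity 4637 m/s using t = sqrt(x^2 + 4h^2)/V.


x^2 + 4h^2 = 2023^2 + 4*950^2 = 4092529 + 3610000 = 7702529
sqrt(7702529) = 2775.343
t = 2775.343 / 4637 = 0.5985 s

0.5985


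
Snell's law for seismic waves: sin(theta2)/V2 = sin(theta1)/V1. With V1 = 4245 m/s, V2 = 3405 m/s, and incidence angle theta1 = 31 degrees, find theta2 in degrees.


sin(theta1) = sin(31 deg) = 0.515038
sin(theta2) = V2/V1 * sin(theta1) = 3405/4245 * 0.515038 = 0.413122
theta2 = arcsin(0.413122) = 24.4011 degrees

24.4011


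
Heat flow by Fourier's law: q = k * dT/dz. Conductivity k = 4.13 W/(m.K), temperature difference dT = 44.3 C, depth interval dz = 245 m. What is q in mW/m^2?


q = k * dT / dz * 1000
= 4.13 * 44.3 / 245 * 1000
= 0.746771 * 1000
= 746.7714 mW/m^2

746.7714


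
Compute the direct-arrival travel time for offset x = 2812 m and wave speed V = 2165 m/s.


t = x / V
= 2812 / 2165
= 1.2988 s

1.2988


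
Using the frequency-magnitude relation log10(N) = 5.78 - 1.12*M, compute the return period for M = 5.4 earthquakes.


log10(N) = 5.78 - 1.12*5.4 = -0.268
N = 10^-0.268 = 0.539511
T = 1/N = 1/0.539511 = 1.8535 years

1.8535


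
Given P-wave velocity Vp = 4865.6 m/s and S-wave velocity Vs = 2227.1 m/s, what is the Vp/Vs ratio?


Vp/Vs = 4865.6 / 2227.1
= 2.1847

2.1847


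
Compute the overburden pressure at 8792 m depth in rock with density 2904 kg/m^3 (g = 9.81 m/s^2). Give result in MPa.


P = rho * g * z / 1e6
= 2904 * 9.81 * 8792 / 1e6
= 250468606.08 / 1e6
= 250.4686 MPa

250.4686


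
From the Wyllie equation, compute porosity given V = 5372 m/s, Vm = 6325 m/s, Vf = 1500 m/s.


1/V - 1/Vm = 1/5372 - 1/6325 = 2.805e-05
1/Vf - 1/Vm = 1/1500 - 1/6325 = 0.00050856
phi = 2.805e-05 / 0.00050856 = 0.0552

0.0552


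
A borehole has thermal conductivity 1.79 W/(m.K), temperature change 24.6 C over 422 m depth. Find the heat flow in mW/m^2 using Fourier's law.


q = k * dT / dz * 1000
= 1.79 * 24.6 / 422 * 1000
= 0.104346 * 1000
= 104.346 mW/m^2

104.346


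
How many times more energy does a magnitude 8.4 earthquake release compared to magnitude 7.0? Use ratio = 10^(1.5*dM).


M2 - M1 = 8.4 - 7.0 = 1.4
1.5 * 1.4 = 2.1
ratio = 10^2.1 = 125.89

125.89


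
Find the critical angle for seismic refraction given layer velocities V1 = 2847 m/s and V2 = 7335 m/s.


V1/V2 = 2847/7335 = 0.388139
theta_c = arcsin(0.388139) = 22.8388 degrees

22.8388


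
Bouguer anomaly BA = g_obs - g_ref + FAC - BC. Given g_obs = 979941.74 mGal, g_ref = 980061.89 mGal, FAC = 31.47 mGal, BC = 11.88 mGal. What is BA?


BA = g_obs - g_ref + FAC - BC
= 979941.74 - 980061.89 + 31.47 - 11.88
= -100.56 mGal

-100.56


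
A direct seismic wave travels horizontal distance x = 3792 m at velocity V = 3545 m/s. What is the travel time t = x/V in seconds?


t = x / V
= 3792 / 3545
= 1.0697 s

1.0697


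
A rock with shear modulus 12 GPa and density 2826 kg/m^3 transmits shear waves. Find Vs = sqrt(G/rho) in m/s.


Convert G to Pa: G = 12e9 Pa
Compute G/rho = 12e9 / 2826 = 4246284.5011
Vs = sqrt(4246284.5011) = 2060.65 m/s

2060.65


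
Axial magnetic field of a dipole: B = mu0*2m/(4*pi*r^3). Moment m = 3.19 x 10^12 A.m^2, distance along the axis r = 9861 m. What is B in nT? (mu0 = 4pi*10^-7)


m = 3.19 x 10^12 = 3190000000000 A.m^2
2m = 6380000000000 A.m^2
r^3 = 9861^3 = 958876944381
B = (4pi*10^-7) * 6380000000000 / (4*pi * 958876944381) * 1e9
= 8017344.451961 / 12049603056655.91 * 1e9
= 665.3617 nT

665.3617


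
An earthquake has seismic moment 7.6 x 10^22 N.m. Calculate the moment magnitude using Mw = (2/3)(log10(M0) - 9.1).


log10(M0) = log10(7.6 x 10^22) = 22.8808
Mw = 2/3 * (22.8808 - 9.1)
= 2/3 * 13.7808
= 9.19

9.19


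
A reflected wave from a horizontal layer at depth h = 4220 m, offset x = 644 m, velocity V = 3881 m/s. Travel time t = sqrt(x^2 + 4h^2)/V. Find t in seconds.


x^2 + 4h^2 = 644^2 + 4*4220^2 = 414736 + 71233600 = 71648336
sqrt(71648336) = 8464.534
t = 8464.534 / 3881 = 2.181 s

2.181


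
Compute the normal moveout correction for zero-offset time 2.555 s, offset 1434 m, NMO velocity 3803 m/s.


x/Vnmo = 1434/3803 = 0.377071
(x/Vnmo)^2 = 0.142182
t0^2 = 6.528025
sqrt(6.528025 + 0.142182) = 2.582674
dt = 2.582674 - 2.555 = 0.027674

0.027674


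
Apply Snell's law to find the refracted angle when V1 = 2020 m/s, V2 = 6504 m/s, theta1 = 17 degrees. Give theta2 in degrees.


sin(theta1) = sin(17 deg) = 0.292372
sin(theta2) = V2/V1 * sin(theta1) = 6504/2020 * 0.292372 = 0.941379
theta2 = arcsin(0.941379) = 70.2844 degrees

70.2844


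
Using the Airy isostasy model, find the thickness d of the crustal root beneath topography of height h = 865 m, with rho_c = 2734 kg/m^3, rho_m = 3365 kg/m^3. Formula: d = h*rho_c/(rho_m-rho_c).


rho_m - rho_c = 3365 - 2734 = 631
d = 865 * 2734 / 631
= 2364910 / 631
= 3747.88 m

3747.88


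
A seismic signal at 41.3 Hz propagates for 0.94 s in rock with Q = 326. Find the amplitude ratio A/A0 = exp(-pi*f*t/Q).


pi*f*t/Q = pi*41.3*0.94/326 = 0.374119
A/A0 = exp(-0.374119) = 0.687895

0.687895


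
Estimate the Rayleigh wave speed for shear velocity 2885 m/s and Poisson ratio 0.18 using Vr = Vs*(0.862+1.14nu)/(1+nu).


Numerator factor = 0.862 + 1.14*0.18 = 1.0672
Denominator = 1 + 0.18 = 1.18
Vr = 2885 * 1.0672 / 1.18 = 2609.21 m/s

2609.21


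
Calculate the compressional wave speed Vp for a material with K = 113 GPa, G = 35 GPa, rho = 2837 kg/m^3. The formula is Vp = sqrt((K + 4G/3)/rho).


First compute the effective modulus:
K + 4G/3 = 113e9 + 4*35e9/3 = 159666666666.67 Pa
Then divide by density:
159666666666.67 / 2837 = 56280108.0954 Pa/(kg/m^3)
Take the square root:
Vp = sqrt(56280108.0954) = 7502.01 m/s

7502.01


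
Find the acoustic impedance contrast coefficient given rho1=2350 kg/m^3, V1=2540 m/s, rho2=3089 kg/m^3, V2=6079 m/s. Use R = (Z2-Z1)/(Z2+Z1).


Z1 = 2350 * 2540 = 5969000
Z2 = 3089 * 6079 = 18778031
R = (18778031 - 5969000) / (18778031 + 5969000) = 12809031 / 24747031 = 0.5176

0.5176


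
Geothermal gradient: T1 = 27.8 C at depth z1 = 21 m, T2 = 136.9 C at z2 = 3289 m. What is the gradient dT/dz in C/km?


dT = 136.9 - 27.8 = 109.1 C
dz = 3289 - 21 = 3268 m
gradient = dT/dz * 1000 = 109.1/3268 * 1000 = 33.3843 C/km

33.3843


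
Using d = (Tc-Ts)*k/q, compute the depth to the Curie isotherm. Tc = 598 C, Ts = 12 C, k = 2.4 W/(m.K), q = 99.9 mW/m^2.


T_Curie - T_surf = 598 - 12 = 586 C
Convert q to W/m^2: 99.9 mW/m^2 = 0.0999 W/m^2
d = 586 * 2.4 / 0.0999 = 14078.08 m

14078.08


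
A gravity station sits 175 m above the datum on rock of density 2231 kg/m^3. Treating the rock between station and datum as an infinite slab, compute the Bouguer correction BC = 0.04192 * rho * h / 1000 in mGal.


BC = 0.04192 * rho * h / 1000
= 0.04192 * 2231 * 175 / 1000
= 16.3666 mGal

16.3666


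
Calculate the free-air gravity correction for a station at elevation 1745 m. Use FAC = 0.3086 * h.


FAC = 0.3086 * h
= 0.3086 * 1745
= 538.507 mGal

538.507


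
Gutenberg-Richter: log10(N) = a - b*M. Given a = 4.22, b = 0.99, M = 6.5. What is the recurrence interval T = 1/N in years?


log10(N) = 4.22 - 0.99*6.5 = -2.215
N = 10^-2.215 = 0.006095
T = 1/N = 1/0.006095 = 164.059 years

164.059


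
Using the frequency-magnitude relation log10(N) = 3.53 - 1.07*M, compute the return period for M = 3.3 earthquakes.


log10(N) = 3.53 - 1.07*3.3 = -0.001
N = 10^-0.001 = 0.9977
T = 1/N = 1/0.9977 = 1.0023 years

1.0023


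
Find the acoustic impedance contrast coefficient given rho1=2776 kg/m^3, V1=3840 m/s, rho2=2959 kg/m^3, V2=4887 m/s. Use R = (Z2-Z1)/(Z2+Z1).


Z1 = 2776 * 3840 = 10659840
Z2 = 2959 * 4887 = 14460633
R = (14460633 - 10659840) / (14460633 + 10659840) = 3800793 / 25120473 = 0.1513

0.1513


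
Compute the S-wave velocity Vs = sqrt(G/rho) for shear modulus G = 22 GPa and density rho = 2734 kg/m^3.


Convert G to Pa: G = 22e9 Pa
Compute G/rho = 22e9 / 2734 = 8046817.8493
Vs = sqrt(8046817.8493) = 2836.69 m/s

2836.69


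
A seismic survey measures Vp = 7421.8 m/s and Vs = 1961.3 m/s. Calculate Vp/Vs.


Vp/Vs = 7421.8 / 1961.3
= 3.7841

3.7841


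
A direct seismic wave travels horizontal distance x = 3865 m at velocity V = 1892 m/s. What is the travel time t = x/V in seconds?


t = x / V
= 3865 / 1892
= 2.0428 s

2.0428


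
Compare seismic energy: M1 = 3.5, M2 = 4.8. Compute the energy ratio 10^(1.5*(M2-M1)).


M2 - M1 = 4.8 - 3.5 = 1.3
1.5 * 1.3 = 1.95
ratio = 10^1.95 = 89.13

89.13


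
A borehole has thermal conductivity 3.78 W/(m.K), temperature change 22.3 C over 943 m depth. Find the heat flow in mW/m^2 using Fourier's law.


q = k * dT / dz * 1000
= 3.78 * 22.3 / 943 * 1000
= 0.089389 * 1000
= 89.3892 mW/m^2

89.3892


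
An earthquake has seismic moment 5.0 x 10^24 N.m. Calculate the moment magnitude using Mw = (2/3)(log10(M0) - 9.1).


log10(M0) = log10(5.0 x 10^24) = 24.699
Mw = 2/3 * (24.699 - 9.1)
= 2/3 * 15.599
= 10.4

10.4


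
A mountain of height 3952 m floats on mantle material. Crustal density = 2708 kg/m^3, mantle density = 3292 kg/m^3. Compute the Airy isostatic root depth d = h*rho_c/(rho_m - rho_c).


rho_m - rho_c = 3292 - 2708 = 584
d = 3952 * 2708 / 584
= 10702016 / 584
= 18325.37 m

18325.37


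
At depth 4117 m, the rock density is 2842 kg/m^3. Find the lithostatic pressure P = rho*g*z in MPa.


P = rho * g * z / 1e6
= 2842 * 9.81 * 4117 / 1e6
= 114782042.34 / 1e6
= 114.782 MPa

114.782


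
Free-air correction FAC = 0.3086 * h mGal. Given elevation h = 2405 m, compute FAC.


FAC = 0.3086 * h
= 0.3086 * 2405
= 742.183 mGal

742.183


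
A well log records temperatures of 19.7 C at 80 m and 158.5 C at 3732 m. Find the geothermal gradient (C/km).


dT = 158.5 - 19.7 = 138.8 C
dz = 3732 - 80 = 3652 m
gradient = dT/dz * 1000 = 138.8/3652 * 1000 = 38.0066 C/km

38.0066


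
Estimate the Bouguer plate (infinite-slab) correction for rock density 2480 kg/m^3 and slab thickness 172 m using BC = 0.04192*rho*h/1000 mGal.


BC = 0.04192 * rho * h / 1000
= 0.04192 * 2480 * 172 / 1000
= 17.8814 mGal

17.8814


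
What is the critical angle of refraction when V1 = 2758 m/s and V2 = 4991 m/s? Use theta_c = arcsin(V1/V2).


V1/V2 = 2758/4991 = 0.552595
theta_c = arcsin(0.552595) = 33.5452 degrees

33.5452


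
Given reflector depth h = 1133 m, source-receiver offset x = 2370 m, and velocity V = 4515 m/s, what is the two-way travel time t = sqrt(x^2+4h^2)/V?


x^2 + 4h^2 = 2370^2 + 4*1133^2 = 5616900 + 5134756 = 10751656
sqrt(10751656) = 3278.9718
t = 3278.9718 / 4515 = 0.7262 s

0.7262


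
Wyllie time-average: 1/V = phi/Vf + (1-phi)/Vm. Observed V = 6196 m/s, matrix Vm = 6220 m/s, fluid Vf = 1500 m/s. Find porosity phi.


1/V - 1/Vm = 1/6196 - 1/6220 = 6.2e-07
1/Vf - 1/Vm = 1/1500 - 1/6220 = 0.00050589
phi = 6.2e-07 / 0.00050589 = 0.0012

0.0012


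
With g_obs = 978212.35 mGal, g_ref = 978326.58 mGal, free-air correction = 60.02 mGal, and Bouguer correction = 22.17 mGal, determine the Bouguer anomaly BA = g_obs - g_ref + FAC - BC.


BA = g_obs - g_ref + FAC - BC
= 978212.35 - 978326.58 + 60.02 - 22.17
= -76.38 mGal

-76.38


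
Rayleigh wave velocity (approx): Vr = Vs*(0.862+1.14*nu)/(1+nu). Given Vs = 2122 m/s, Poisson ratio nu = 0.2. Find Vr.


Numerator factor = 0.862 + 1.14*0.2 = 1.09
Denominator = 1 + 0.2 = 1.2
Vr = 2122 * 1.09 / 1.2 = 1927.48 m/s

1927.48


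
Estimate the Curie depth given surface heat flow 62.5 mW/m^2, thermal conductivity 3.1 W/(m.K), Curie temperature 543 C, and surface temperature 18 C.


T_Curie - T_surf = 543 - 18 = 525 C
Convert q to W/m^2: 62.5 mW/m^2 = 0.0625 W/m^2
d = 525 * 3.1 / 0.0625 = 26040.0 m

26040.0


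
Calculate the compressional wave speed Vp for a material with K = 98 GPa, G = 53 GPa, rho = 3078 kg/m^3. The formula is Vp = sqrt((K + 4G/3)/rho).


First compute the effective modulus:
K + 4G/3 = 98e9 + 4*53e9/3 = 168666666666.67 Pa
Then divide by density:
168666666666.67 / 3078 = 54797487.546 Pa/(kg/m^3)
Take the square root:
Vp = sqrt(54797487.546) = 7402.53 m/s

7402.53


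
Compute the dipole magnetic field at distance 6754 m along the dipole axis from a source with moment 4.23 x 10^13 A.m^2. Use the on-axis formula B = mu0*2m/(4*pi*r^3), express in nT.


m = 4.23 x 10^13 = 42300000000000 A.m^2
2m = 84600000000000 A.m^2
r^3 = 6754^3 = 308093949064
B = (4pi*10^-7) * 84600000000000 / (4*pi * 308093949064) * 1e9
= 106311495.397479 / 3871622747979.72 * 1e9
= 27459.1566 nT

27459.1566


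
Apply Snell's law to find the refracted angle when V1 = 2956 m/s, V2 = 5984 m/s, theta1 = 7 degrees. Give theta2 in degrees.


sin(theta1) = sin(7 deg) = 0.121869
sin(theta2) = V2/V1 * sin(theta1) = 5984/2956 * 0.121869 = 0.246707
theta2 = arcsin(0.246707) = 14.2827 degrees

14.2827


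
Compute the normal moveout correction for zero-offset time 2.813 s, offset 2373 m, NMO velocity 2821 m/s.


x/Vnmo = 2373/2821 = 0.841191
(x/Vnmo)^2 = 0.707602
t0^2 = 7.912969
sqrt(7.912969 + 0.707602) = 2.936081
dt = 2.936081 - 2.813 = 0.123081

0.123081


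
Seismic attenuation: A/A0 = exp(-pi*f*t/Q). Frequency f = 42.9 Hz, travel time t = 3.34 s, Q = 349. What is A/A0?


pi*f*t/Q = pi*42.9*3.34/349 = 1.289817
A/A0 = exp(-1.289817) = 0.275321

0.275321


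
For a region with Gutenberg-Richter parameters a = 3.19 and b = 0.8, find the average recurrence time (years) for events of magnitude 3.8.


log10(N) = 3.19 - 0.8*3.8 = 0.15
N = 10^0.15 = 1.412538
T = 1/N = 1/1.412538 = 0.7079 years

0.7079


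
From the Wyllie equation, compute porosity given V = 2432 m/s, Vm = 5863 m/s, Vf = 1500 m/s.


1/V - 1/Vm = 1/2432 - 1/5863 = 0.00024062
1/Vf - 1/Vm = 1/1500 - 1/5863 = 0.00049611
phi = 0.00024062 / 0.00049611 = 0.485

0.485


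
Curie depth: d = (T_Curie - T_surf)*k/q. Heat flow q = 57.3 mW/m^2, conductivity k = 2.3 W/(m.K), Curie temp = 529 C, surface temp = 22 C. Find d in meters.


T_Curie - T_surf = 529 - 22 = 507 C
Convert q to W/m^2: 57.3 mW/m^2 = 0.0573 W/m^2
d = 507 * 2.3 / 0.0573 = 20350.79 m

20350.79


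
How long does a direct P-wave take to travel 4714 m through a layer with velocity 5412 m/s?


t = x / V
= 4714 / 5412
= 0.871 s

0.871


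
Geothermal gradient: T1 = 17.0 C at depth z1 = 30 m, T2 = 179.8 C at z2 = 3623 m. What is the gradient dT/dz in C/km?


dT = 179.8 - 17.0 = 162.8 C
dz = 3623 - 30 = 3593 m
gradient = dT/dz * 1000 = 162.8/3593 * 1000 = 45.3103 C/km

45.3103


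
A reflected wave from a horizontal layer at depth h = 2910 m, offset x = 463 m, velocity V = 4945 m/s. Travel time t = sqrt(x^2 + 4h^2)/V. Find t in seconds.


x^2 + 4h^2 = 463^2 + 4*2910^2 = 214369 + 33872400 = 34086769
sqrt(34086769) = 5838.3875
t = 5838.3875 / 4945 = 1.1807 s

1.1807


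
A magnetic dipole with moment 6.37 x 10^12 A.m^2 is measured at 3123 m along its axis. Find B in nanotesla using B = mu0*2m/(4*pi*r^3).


m = 6.37 x 10^12 = 6370000000000 A.m^2
2m = 12740000000000 A.m^2
r^3 = 3123^3 = 30459021867
B = (4pi*10^-7) * 12740000000000 / (4*pi * 30459021867) * 1e9
= 16009556.162694 / 382759357331.59 * 1e9
= 41826.6879 nT

41826.6879


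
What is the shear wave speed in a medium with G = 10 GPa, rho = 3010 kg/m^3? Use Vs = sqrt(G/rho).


Convert G to Pa: G = 10e9 Pa
Compute G/rho = 10e9 / 3010 = 3322259.1362
Vs = sqrt(3322259.1362) = 1822.71 m/s

1822.71


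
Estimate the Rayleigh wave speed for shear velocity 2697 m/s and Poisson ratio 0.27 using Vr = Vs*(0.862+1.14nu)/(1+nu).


Numerator factor = 0.862 + 1.14*0.27 = 1.1698
Denominator = 1 + 0.27 = 1.27
Vr = 2697 * 1.1698 / 1.27 = 2484.21 m/s

2484.21


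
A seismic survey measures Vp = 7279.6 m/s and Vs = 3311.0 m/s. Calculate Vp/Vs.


Vp/Vs = 7279.6 / 3311.0
= 2.1986

2.1986


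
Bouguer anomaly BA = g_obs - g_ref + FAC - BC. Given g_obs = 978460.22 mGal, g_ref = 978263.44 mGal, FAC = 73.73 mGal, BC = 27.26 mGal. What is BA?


BA = g_obs - g_ref + FAC - BC
= 978460.22 - 978263.44 + 73.73 - 27.26
= 243.25 mGal

243.25


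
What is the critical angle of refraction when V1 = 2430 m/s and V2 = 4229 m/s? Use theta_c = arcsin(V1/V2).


V1/V2 = 2430/4229 = 0.574604
theta_c = arcsin(0.574604) = 35.0719 degrees

35.0719


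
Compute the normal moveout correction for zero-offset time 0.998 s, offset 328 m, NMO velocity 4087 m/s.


x/Vnmo = 328/4087 = 0.080254
(x/Vnmo)^2 = 0.006441
t0^2 = 0.996004
sqrt(0.996004 + 0.006441) = 1.001222
dt = 1.001222 - 0.998 = 0.003222

0.003222


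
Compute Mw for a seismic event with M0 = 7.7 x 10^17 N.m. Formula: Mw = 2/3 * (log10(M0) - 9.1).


log10(M0) = log10(7.7 x 10^17) = 17.8865
Mw = 2/3 * (17.8865 - 9.1)
= 2/3 * 8.7865
= 5.86

5.86


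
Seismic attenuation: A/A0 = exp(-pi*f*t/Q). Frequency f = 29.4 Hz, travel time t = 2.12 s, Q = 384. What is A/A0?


pi*f*t/Q = pi*29.4*2.12/384 = 0.50992
A/A0 = exp(-0.50992) = 0.600544

0.600544


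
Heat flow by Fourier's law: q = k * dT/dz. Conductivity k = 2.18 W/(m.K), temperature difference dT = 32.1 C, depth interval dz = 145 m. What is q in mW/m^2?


q = k * dT / dz * 1000
= 2.18 * 32.1 / 145 * 1000
= 0.482607 * 1000
= 482.6069 mW/m^2

482.6069


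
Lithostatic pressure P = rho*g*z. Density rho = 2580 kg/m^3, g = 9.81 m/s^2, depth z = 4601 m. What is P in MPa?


P = rho * g * z / 1e6
= 2580 * 9.81 * 4601 / 1e6
= 116450389.8 / 1e6
= 116.4504 MPa

116.4504


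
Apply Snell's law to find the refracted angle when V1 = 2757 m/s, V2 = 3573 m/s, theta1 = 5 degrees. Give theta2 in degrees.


sin(theta1) = sin(5 deg) = 0.087156
sin(theta2) = V2/V1 * sin(theta1) = 3573/2757 * 0.087156 = 0.112952
theta2 = arcsin(0.112952) = 6.4855 degrees

6.4855


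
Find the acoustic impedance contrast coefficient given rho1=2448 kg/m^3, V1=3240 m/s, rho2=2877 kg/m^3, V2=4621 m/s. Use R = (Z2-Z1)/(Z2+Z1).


Z1 = 2448 * 3240 = 7931520
Z2 = 2877 * 4621 = 13294617
R = (13294617 - 7931520) / (13294617 + 7931520) = 5363097 / 21226137 = 0.2527

0.2527


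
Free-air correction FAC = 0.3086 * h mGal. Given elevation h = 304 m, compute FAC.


FAC = 0.3086 * h
= 0.3086 * 304
= 93.8144 mGal

93.8144


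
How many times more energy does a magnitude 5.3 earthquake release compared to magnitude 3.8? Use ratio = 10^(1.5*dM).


M2 - M1 = 5.3 - 3.8 = 1.5
1.5 * 1.5 = 2.25
ratio = 10^2.25 = 177.83

177.83


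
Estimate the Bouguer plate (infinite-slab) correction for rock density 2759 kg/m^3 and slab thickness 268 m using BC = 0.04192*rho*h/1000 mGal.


BC = 0.04192 * rho * h / 1000
= 0.04192 * 2759 * 268 / 1000
= 30.9962 mGal

30.9962


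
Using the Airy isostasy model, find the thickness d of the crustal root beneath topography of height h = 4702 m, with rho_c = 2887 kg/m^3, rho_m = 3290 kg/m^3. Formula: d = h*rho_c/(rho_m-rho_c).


rho_m - rho_c = 3290 - 2887 = 403
d = 4702 * 2887 / 403
= 13574674 / 403
= 33684.05 m

33684.05


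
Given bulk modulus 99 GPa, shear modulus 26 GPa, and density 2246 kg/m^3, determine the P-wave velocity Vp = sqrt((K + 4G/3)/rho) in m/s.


First compute the effective modulus:
K + 4G/3 = 99e9 + 4*26e9/3 = 133666666666.67 Pa
Then divide by density:
133666666666.67 / 2246 = 59513208.6673 Pa/(kg/m^3)
Take the square root:
Vp = sqrt(59513208.6673) = 7714.48 m/s

7714.48


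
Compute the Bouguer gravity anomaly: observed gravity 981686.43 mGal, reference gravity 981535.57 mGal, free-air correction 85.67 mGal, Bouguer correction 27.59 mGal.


BA = g_obs - g_ref + FAC - BC
= 981686.43 - 981535.57 + 85.67 - 27.59
= 208.94 mGal

208.94


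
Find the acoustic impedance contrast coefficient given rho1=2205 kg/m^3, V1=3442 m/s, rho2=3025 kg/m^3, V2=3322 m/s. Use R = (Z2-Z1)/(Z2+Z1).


Z1 = 2205 * 3442 = 7589610
Z2 = 3025 * 3322 = 10049050
R = (10049050 - 7589610) / (10049050 + 7589610) = 2459440 / 17638660 = 0.1394

0.1394


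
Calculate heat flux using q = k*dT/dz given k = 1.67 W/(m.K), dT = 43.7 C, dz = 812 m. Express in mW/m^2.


q = k * dT / dz * 1000
= 1.67 * 43.7 / 812 * 1000
= 0.089876 * 1000
= 89.8756 mW/m^2

89.8756


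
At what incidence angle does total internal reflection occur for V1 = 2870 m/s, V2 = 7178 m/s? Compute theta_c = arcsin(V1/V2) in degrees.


V1/V2 = 2870/7178 = 0.399833
theta_c = arcsin(0.399833) = 23.5677 degrees

23.5677


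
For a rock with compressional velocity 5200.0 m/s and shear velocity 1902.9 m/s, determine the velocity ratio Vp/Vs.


Vp/Vs = 5200.0 / 1902.9
= 2.7327

2.7327


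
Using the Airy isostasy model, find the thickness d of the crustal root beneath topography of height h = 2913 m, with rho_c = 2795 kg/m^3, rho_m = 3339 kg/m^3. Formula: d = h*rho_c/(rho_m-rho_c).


rho_m - rho_c = 3339 - 2795 = 544
d = 2913 * 2795 / 544
= 8141835 / 544
= 14966.61 m

14966.61


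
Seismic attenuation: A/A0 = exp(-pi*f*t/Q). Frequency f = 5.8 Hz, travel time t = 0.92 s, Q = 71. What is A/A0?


pi*f*t/Q = pi*5.8*0.92/71 = 0.236106
A/A0 = exp(-0.236106) = 0.789697

0.789697


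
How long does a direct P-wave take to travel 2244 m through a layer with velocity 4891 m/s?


t = x / V
= 2244 / 4891
= 0.4588 s

0.4588


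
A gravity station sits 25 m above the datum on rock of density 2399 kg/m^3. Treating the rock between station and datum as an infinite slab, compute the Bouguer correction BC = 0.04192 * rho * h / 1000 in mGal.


BC = 0.04192 * rho * h / 1000
= 0.04192 * 2399 * 25 / 1000
= 2.5142 mGal

2.5142


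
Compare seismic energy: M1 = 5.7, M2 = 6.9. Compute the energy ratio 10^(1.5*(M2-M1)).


M2 - M1 = 6.9 - 5.7 = 1.2
1.5 * 1.2 = 1.8
ratio = 10^1.8 = 63.1

63.1


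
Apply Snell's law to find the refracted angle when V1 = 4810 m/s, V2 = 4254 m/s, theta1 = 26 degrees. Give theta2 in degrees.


sin(theta1) = sin(26 deg) = 0.438371
sin(theta2) = V2/V1 * sin(theta1) = 4254/4810 * 0.438371 = 0.387699
theta2 = arcsin(0.387699) = 22.8114 degrees

22.8114


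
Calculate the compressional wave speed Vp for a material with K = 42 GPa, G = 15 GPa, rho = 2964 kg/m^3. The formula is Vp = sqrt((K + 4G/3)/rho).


First compute the effective modulus:
K + 4G/3 = 42e9 + 4*15e9/3 = 62000000000.0 Pa
Then divide by density:
62000000000.0 / 2964 = 20917678.8124 Pa/(kg/m^3)
Take the square root:
Vp = sqrt(20917678.8124) = 4573.58 m/s

4573.58


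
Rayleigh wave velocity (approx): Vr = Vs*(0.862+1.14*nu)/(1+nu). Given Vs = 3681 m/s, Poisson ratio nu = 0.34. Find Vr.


Numerator factor = 0.862 + 1.14*0.34 = 1.2496
Denominator = 1 + 0.34 = 1.34
Vr = 3681 * 1.2496 / 1.34 = 3432.67 m/s

3432.67
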